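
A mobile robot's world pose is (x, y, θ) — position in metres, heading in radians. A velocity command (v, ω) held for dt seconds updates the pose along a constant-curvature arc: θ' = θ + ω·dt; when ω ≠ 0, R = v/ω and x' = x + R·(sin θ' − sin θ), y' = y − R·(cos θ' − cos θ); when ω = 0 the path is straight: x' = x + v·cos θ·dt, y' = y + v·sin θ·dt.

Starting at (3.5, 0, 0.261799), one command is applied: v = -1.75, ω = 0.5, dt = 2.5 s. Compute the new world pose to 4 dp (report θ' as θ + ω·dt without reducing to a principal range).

θ' = 0.2618 + 0.5·2.5 = 1.5118
R = v/ω = -1.75/0.5 = -3.5000
x' = 3.5 + -3.5000·(sin 1.5118 − sin 0.2618) = 0.9120
y' = 0 − -3.5000·(cos 1.5118 − cos 0.2618) = -3.1744

(0.9120, -3.1744, 1.5118)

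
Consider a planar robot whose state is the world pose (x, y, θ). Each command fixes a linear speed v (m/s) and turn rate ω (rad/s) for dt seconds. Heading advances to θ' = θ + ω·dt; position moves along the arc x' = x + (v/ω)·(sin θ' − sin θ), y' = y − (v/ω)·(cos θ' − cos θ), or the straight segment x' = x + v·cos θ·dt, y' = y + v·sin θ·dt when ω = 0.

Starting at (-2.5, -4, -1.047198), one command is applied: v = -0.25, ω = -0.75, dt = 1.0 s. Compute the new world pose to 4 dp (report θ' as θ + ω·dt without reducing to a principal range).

θ' = -1.0472 + -0.75·1.0 = -1.7972
R = v/ω = -0.25/-0.75 = 0.3333
x' = -2.5 + 0.3333·(sin -1.7972 − sin -1.0472) = -2.5362
y' = -4 − 0.3333·(cos -1.7972 − cos -1.0472) = -3.7585

(-2.5362, -3.7585, -1.7972)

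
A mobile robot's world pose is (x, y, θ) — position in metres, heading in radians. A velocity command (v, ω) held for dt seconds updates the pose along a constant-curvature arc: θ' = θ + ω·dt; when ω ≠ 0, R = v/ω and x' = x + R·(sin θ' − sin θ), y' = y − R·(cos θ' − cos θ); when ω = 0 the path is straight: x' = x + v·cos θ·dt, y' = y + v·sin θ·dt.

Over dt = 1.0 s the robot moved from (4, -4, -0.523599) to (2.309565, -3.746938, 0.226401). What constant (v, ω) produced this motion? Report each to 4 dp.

Δθ = 0.226401 − -0.523599 = 0.750000
ω = Δθ/dt = 0.750000/1.0 = 0.7500
R = Δx/(sin θ' − sin θ) = -2.3333
v = R·ω = -2.3333·0.7500 = -1.7500

v = -1.7500, ω = 0.7500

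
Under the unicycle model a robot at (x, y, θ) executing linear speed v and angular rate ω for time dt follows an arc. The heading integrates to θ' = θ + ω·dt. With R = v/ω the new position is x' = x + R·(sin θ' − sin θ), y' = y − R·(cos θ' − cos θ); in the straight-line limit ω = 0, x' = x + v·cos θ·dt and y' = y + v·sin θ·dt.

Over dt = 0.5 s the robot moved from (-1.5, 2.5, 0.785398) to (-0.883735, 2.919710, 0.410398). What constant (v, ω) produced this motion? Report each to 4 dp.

Δθ = 0.410398 − 0.785398 = -0.375000
ω = Δθ/dt = -0.375000/0.5 = -0.7500
R = Δx/(sin θ' − sin θ) = -2.0000
v = R·ω = -2.0000·-0.7500 = 1.5000

v = 1.5000, ω = -0.7500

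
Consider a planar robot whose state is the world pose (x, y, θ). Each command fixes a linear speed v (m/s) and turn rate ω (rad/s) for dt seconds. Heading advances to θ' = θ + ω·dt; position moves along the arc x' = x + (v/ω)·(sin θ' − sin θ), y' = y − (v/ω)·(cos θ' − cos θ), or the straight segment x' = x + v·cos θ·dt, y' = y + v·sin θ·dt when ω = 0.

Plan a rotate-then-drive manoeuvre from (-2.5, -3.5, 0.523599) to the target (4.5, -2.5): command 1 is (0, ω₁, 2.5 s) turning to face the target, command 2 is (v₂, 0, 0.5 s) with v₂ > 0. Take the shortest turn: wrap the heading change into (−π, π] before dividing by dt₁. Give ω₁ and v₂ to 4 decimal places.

ω₁ = -0.1527, v₂ = 14.1421

heading to target = atan2(-2.5−-3.5, 4.5−-2.5) = 0.1419
Δθ = wrap(0.1419 − 0.5236) = -0.3817; ω₁ = Δθ/dt₁ = -0.1527
distance = √((4.5−-2.5)² + (-2.5−-3.5)²) = 7.0711; v₂ = distance/dt₂ = 14.1421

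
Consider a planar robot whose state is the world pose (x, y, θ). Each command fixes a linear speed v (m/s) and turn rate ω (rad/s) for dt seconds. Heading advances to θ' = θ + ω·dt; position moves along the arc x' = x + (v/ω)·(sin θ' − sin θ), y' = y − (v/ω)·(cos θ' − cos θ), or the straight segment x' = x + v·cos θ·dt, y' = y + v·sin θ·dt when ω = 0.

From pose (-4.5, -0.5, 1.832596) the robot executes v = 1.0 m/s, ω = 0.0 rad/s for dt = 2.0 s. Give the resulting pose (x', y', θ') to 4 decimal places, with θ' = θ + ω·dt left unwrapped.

(-5.0176, 1.4319, 1.8326)

θ' = 1.8326 + 0.0·2.0 = 1.8326
ω = 0 → straight: x' = -4.5 + 1.0·cos(1.8326)·2.0 = -5.0176
y' = -0.5 + 1.0·sin(1.8326)·2.0 = 1.4319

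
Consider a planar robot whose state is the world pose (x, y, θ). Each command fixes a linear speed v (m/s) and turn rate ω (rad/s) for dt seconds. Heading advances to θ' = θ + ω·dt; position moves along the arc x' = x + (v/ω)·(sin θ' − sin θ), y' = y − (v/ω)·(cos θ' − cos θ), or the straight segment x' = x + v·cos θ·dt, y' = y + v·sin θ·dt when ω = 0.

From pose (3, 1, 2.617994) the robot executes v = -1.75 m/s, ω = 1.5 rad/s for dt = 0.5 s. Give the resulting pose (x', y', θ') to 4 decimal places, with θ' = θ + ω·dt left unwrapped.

θ' = 2.6180 + 1.5·0.5 = 3.3680
R = v/ω = -1.75/1.5 = -1.1667
x' = 3 + -1.1667·(sin 3.3680 − sin 2.6180) = 3.8452
y' = 1 − -1.1667·(cos 3.3680 − cos 2.6180) = 0.8735

(3.8452, 0.8735, 3.3680)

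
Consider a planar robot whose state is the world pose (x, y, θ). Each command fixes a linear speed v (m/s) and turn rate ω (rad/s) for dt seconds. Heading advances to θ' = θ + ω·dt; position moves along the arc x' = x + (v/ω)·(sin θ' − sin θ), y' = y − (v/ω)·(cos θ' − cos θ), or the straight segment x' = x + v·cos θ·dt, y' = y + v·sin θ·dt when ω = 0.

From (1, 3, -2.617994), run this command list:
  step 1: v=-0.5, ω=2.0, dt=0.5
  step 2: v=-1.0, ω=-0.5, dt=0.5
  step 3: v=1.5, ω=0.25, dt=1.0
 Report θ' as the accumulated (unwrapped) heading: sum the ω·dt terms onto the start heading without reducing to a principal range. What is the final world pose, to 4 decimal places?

step 1: θ'=-1.6180 (R=-0.2500) → pose (1.1247, 3.2047, -1.6180)
step 2: θ'=-1.8680 (R=2.0000) → pose (1.2102, 3.6960, -1.8680)
step 3: θ'=-1.6180 (R=6.0000) → pose (0.9538, 2.2221, -1.6180)

(0.9538, 2.2221, -1.6180)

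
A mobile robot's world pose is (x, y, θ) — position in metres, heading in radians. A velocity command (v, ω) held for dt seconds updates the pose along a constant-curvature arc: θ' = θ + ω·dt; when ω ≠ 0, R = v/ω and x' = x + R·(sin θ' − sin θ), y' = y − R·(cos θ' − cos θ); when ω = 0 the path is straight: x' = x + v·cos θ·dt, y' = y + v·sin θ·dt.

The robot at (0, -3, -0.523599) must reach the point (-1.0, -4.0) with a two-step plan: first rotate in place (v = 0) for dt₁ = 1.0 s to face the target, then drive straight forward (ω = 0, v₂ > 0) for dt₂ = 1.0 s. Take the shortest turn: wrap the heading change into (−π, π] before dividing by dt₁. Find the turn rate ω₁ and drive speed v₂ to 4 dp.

ω₁ = -1.8326, v₂ = 1.4142

heading to target = atan2(-4−-3, -1−0) = -2.3562
Δθ = wrap(-2.3562 − -0.5236) = -1.8326; ω₁ = Δθ/dt₁ = -1.8326
distance = √((-1−0)² + (-4−-3)²) = 1.4142; v₂ = distance/dt₂ = 1.4142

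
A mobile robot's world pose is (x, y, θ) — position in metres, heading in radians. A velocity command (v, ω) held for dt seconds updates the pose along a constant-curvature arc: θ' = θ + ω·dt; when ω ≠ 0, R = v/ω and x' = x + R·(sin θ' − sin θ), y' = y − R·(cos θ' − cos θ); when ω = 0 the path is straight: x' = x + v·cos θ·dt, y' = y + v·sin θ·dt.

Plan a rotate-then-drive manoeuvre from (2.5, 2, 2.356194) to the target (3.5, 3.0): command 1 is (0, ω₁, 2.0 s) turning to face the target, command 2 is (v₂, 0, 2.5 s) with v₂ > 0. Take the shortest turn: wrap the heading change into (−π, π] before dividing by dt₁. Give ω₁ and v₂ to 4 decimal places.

heading to target = atan2(3−2, 3.5−2.5) = 0.7854
Δθ = wrap(0.7854 − 2.3562) = -1.5708; ω₁ = Δθ/dt₁ = -0.7854
distance = √((3.5−2.5)² + (3−2)²) = 1.4142; v₂ = distance/dt₂ = 0.5657

ω₁ = -0.7854, v₂ = 0.5657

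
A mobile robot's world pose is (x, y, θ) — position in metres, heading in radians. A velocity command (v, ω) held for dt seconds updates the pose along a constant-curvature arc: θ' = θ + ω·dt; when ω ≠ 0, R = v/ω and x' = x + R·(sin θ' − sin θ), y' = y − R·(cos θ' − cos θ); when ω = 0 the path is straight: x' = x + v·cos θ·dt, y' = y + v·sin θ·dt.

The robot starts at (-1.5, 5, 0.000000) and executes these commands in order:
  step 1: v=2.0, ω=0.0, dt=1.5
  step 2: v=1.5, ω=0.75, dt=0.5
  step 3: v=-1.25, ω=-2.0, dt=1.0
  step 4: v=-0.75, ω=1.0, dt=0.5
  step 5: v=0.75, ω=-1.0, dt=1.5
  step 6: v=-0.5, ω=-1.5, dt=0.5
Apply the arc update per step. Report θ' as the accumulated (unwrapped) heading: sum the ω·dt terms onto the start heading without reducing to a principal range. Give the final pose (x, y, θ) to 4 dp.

(1.2428, 5.1774, -3.3750)

step 1: θ'=0.0000 (straight) → pose (1.5000, 5.0000, 0.0000)
step 2: θ'=0.3750 (R=2.0000) → pose (2.2325, 5.1390, 0.3750)
step 3: θ'=-1.6250 (R=0.6250) → pose (1.3795, 5.7544, -1.6250)
step 4: θ'=-1.1250 (R=-0.7500) → pose (1.3073, 6.1184, -1.1250)
step 5: θ'=-2.6250 (R=-0.7500) → pose (1.0011, 5.1429, -2.6250)
step 6: θ'=-3.3750 (R=0.3333) → pose (1.2428, 5.1774, -3.3750)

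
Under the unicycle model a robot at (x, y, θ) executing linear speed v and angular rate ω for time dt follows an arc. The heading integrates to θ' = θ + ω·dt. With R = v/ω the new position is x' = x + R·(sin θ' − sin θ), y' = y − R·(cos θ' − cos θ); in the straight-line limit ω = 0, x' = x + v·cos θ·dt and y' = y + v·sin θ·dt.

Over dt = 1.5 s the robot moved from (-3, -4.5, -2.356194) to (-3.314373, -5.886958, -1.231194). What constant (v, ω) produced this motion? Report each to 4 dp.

v = 1.0000, ω = 0.7500

Δθ = -1.231194 − -2.356194 = 1.125000
ω = Δθ/dt = 1.125000/1.5 = 0.7500
R = −Δy/(cos θ' − cos θ) = 1.3333
v = R·ω = 1.3333·0.7500 = 1.0000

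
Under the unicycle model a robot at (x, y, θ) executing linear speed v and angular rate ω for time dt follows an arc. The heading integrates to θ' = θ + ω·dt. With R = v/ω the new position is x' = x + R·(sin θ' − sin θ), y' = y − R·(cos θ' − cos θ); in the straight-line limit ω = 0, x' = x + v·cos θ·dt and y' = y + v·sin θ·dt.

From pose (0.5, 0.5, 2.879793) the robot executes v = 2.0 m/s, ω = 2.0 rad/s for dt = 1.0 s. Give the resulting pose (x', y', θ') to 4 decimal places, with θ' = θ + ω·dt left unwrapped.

(-0.7448, -0.6325, 4.8798)

θ' = 2.8798 + 2.0·1.0 = 4.8798
R = v/ω = 2.0/2.0 = 1.0000
x' = 0.5 + 1.0000·(sin 4.8798 − sin 2.8798) = -0.7448
y' = 0.5 − 1.0000·(cos 4.8798 − cos 2.8798) = -0.6325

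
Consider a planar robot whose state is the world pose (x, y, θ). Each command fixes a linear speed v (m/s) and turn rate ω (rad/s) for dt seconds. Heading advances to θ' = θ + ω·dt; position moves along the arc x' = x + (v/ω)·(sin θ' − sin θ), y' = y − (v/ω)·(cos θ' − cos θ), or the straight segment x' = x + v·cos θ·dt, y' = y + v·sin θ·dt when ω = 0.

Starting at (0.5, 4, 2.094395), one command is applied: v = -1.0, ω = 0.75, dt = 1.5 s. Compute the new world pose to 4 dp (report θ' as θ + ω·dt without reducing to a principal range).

θ' = 2.0944 + 0.75·1.5 = 3.2194
R = v/ω = -1.0/0.75 = -1.3333
x' = 0.5 + -1.3333·(sin 3.2194 − sin 2.0944) = 1.7583
y' = 4 − -1.3333·(cos 3.2194 − cos 2.0944) = 3.3374

(1.7583, 3.3374, 3.2194)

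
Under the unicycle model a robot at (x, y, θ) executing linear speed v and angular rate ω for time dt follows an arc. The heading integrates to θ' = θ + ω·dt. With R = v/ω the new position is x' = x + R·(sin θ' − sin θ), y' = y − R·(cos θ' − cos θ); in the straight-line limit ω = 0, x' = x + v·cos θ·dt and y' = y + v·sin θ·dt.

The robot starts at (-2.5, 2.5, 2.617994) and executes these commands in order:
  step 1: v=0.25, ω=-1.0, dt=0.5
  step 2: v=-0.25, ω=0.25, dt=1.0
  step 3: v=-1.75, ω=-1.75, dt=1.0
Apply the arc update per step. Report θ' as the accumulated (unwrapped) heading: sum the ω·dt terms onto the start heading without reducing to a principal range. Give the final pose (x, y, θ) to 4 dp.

step 1: θ'=2.1180 (R=-0.2500) → pose (-2.5885, 2.5864, 2.1180)
step 2: θ'=2.3680 (R=-1.0000) → pose (-2.4332, 2.3913, 2.3680)
step 3: θ'=0.6180 (R=1.0000) → pose (-2.5525, 0.8609, 0.6180)

(-2.5525, 0.8609, 0.6180)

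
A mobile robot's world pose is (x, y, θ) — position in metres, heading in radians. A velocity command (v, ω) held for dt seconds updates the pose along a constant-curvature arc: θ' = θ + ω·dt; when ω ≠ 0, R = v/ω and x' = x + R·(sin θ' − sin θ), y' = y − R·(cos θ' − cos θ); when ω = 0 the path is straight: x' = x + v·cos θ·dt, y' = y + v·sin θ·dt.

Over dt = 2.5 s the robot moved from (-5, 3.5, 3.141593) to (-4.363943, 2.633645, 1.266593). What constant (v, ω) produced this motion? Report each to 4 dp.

Δθ = 1.266593 − 3.141593 = -1.875000
ω = Δθ/dt = -1.875000/2.5 = -0.7500
R = −Δy/(cos θ' − cos θ) = 0.6667
v = R·ω = 0.6667·-0.7500 = -0.5000

v = -0.5000, ω = -0.7500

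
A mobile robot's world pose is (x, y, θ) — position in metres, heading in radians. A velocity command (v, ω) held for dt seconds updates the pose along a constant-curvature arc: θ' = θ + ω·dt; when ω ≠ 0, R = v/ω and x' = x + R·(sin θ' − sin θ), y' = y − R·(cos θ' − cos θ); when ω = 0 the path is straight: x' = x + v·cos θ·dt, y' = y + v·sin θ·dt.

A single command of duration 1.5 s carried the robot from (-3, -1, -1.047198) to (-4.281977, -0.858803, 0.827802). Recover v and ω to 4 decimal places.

Δθ = 0.827802 − -1.047198 = 1.875000
ω = Δθ/dt = 1.875000/1.5 = 1.2500
R = Δx/(sin θ' − sin θ) = -0.8000
v = R·ω = -0.8000·1.2500 = -1.0000

v = -1.0000, ω = 1.2500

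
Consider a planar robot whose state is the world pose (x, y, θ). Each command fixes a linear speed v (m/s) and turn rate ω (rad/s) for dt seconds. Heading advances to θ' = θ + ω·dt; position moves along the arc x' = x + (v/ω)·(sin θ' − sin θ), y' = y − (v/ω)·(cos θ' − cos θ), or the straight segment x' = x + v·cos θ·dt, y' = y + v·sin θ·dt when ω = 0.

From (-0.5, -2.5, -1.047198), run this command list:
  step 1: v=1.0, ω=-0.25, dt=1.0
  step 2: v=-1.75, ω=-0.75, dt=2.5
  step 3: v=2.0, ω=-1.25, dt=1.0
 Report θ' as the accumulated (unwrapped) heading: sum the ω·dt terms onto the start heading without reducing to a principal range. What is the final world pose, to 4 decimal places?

(0.7209, 0.6849, -4.4222)

step 1: θ'=-1.2972 (R=-4.0000) → pose (-0.1129, -3.4192, -1.2972)
step 2: θ'=-3.1722 (R=2.3333) → pose (2.2051, -0.4565, -3.1722)
step 3: θ'=-4.4222 (R=-1.6000) → pose (0.7209, 0.6849, -4.4222)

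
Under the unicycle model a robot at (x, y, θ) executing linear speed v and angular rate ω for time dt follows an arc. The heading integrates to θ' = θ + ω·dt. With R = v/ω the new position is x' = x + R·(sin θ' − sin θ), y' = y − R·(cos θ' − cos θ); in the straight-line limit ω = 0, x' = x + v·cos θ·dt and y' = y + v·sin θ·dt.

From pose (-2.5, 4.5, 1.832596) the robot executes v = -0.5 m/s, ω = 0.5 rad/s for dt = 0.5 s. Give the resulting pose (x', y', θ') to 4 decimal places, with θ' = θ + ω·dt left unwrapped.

(-2.4059, 4.2691, 2.0826)

θ' = 1.8326 + 0.5·0.5 = 2.0826
R = v/ω = -0.5/0.5 = -1.0000
x' = -2.5 + -1.0000·(sin 2.0826 − sin 1.8326) = -2.4059
y' = 4.5 − -1.0000·(cos 2.0826 − cos 1.8326) = 4.2691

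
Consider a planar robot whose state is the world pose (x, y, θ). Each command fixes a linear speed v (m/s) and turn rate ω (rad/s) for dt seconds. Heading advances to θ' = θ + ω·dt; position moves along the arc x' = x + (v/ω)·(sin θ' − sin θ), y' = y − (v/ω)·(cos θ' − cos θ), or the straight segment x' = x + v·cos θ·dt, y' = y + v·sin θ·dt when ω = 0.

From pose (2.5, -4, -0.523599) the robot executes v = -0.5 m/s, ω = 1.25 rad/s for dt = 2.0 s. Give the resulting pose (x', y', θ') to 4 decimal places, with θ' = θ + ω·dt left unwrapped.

θ' = -0.5236 + 1.25·2.0 = 1.9764
R = v/ω = -0.5/1.25 = -0.4000
x' = 2.5 + -0.4000·(sin 1.9764 − sin -0.5236) = 1.9325
y' = -4 − -0.4000·(cos 1.9764 − cos -0.5236) = -4.5042

(1.9325, -4.5042, 1.9764)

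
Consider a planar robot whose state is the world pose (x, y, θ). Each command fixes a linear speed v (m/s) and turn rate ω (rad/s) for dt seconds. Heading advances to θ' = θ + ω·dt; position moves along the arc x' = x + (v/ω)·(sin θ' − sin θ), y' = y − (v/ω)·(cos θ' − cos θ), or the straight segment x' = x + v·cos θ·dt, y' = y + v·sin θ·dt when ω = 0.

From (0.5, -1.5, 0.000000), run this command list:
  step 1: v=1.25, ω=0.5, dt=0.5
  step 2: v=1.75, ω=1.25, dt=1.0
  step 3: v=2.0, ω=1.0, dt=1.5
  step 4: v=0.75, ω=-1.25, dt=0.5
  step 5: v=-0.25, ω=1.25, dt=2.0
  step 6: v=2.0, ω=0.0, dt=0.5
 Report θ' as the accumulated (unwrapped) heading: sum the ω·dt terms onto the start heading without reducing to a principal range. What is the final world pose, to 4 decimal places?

step 1: θ'=0.2500 (R=2.5000) → pose (1.1185, -1.4223, 0.2500)
step 2: θ'=1.5000 (R=1.4000) → pose (2.1686, -0.1648, 1.5000)
step 3: θ'=3.0000 (R=2.0000) → pose (0.4559, 1.9566, 3.0000)
step 4: θ'=2.3750 (R=-0.6000) → pose (0.1243, 2.1185, 2.3750)
step 5: θ'=4.8750 (R=-0.2000) → pose (0.4604, 2.2949, 4.8750)
step 6: θ'=4.8750 (straight) → pose (0.6223, 1.3081, 4.8750)

(0.6223, 1.3081, 4.8750)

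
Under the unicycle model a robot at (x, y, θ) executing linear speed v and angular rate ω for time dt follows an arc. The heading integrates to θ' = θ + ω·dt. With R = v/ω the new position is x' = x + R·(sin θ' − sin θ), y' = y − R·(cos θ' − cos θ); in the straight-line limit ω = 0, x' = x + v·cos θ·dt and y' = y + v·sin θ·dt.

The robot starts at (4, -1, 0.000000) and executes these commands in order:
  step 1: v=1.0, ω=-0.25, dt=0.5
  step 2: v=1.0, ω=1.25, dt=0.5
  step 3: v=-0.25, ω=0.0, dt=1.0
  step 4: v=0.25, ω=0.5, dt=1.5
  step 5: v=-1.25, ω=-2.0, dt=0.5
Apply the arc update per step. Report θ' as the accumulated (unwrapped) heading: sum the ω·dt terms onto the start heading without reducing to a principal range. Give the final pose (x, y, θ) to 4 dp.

(4.5589, -1.1867, 0.2500)

step 1: θ'=-0.1250 (R=-4.0000) → pose (4.4987, -1.0312, -0.1250)
step 2: θ'=0.5000 (R=0.8000) → pose (4.9820, -0.9395, 0.5000)
step 3: θ'=0.5000 (straight) → pose (4.7626, -1.0594, 0.5000)
step 4: θ'=1.2500 (R=0.5000) → pose (4.9974, -0.7782, 1.2500)
step 5: θ'=0.2500 (R=0.6250) → pose (4.5589, -1.1867, 0.2500)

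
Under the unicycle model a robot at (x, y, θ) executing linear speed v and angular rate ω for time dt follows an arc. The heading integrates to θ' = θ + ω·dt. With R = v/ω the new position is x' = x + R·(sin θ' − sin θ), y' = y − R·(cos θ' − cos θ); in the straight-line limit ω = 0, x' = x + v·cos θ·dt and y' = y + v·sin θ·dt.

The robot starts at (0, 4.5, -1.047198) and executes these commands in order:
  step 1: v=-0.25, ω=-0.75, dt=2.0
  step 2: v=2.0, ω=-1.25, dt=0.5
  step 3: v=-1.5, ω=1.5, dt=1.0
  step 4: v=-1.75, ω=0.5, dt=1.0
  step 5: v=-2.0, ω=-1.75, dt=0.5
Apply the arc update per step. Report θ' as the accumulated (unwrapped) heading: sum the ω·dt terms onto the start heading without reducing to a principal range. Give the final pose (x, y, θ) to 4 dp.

step 1: θ'=-2.5472 (R=0.3333) → pose (0.1020, 4.9428, -2.5472)
step 2: θ'=-3.1722 (R=-1.6000) → pose (-0.8430, 4.6692, -3.1722)
step 3: θ'=-1.6722 (R=-1.0000) → pose (0.1825, 5.5675, -1.6722)
step 4: θ'=-1.1722 (R=-3.5000) → pose (-0.0739, 7.2802, -1.1722)
step 5: θ'=-2.0472 (R=1.1429) → pose (-0.0362, 8.2479, -2.0472)

(-0.0362, 8.2479, -2.0472)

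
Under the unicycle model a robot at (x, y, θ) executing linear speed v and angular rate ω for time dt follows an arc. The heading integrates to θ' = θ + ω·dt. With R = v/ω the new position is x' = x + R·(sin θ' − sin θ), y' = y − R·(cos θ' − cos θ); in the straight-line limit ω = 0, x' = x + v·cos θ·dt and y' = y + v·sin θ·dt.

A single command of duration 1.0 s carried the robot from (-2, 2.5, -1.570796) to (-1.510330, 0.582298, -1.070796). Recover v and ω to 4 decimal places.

v = 2.0000, ω = 0.5000

Δθ = -1.070796 − -1.570796 = 0.500000
ω = Δθ/dt = 0.500000/1.0 = 0.5000
R = −Δy/(cos θ' − cos θ) = 4.0000
v = R·ω = 4.0000·0.5000 = 2.0000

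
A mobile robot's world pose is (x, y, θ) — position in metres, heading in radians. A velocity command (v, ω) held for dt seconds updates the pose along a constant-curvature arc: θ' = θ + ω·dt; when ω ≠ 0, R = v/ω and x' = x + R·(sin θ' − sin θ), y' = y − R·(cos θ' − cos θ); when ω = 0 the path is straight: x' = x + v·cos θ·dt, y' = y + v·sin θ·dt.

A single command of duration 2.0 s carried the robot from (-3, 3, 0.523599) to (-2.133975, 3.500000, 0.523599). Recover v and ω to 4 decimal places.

Δθ = 0.523599 − 0.523599 = 0.000000
ω = Δθ/dt = 0.000000/2.0 = 0.0000
ω = 0 → v = (Δx·cos θ + Δy·sin θ)/dt = 0.5000

v = 0.5000, ω = 0.0000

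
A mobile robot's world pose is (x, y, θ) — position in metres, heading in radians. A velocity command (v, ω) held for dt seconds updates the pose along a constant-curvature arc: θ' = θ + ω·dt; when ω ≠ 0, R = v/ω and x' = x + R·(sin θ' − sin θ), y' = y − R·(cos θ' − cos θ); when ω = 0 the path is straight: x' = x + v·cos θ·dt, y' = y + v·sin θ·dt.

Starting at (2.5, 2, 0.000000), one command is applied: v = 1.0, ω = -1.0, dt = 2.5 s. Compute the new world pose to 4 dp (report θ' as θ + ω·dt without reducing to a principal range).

(3.0985, 0.1989, -2.5000)

θ' = 0.0000 + -1.0·2.5 = -2.5000
R = v/ω = 1.0/-1.0 = -1.0000
x' = 2.5 + -1.0000·(sin -2.5000 − sin 0.0000) = 3.0985
y' = 2 − -1.0000·(cos -2.5000 − cos 0.0000) = 0.1989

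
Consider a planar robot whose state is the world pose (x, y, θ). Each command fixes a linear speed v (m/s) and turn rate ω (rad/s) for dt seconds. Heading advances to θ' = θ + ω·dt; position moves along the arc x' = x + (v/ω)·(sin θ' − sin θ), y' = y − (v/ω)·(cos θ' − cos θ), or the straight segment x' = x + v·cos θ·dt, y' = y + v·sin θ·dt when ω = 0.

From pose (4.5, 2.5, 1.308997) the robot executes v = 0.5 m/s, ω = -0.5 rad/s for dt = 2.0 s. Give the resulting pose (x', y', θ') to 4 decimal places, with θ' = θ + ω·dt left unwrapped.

θ' = 1.3090 + -0.5·2.0 = 0.3090
R = v/ω = 0.5/-0.5 = -1.0000
x' = 4.5 + -1.0000·(sin 0.3090 − sin 1.3090) = 5.1618
y' = 2.5 − -1.0000·(cos 0.3090 − cos 1.3090) = 3.1938

(5.1618, 3.1938, 0.3090)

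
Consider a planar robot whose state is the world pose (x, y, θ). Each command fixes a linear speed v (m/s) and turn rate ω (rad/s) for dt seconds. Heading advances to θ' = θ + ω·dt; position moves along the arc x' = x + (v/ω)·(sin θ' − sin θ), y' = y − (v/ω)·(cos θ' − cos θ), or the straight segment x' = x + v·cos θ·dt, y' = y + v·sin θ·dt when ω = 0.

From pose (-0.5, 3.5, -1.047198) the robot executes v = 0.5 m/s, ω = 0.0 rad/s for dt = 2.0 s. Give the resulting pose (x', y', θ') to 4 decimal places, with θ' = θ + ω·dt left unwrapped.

(0.0000, 2.6340, -1.0472)

θ' = -1.0472 + 0.0·2.0 = -1.0472
ω = 0 → straight: x' = -0.5 + 0.5·cos(-1.0472)·2.0 = 0.0000
y' = 3.5 + 0.5·sin(-1.0472)·2.0 = 2.6340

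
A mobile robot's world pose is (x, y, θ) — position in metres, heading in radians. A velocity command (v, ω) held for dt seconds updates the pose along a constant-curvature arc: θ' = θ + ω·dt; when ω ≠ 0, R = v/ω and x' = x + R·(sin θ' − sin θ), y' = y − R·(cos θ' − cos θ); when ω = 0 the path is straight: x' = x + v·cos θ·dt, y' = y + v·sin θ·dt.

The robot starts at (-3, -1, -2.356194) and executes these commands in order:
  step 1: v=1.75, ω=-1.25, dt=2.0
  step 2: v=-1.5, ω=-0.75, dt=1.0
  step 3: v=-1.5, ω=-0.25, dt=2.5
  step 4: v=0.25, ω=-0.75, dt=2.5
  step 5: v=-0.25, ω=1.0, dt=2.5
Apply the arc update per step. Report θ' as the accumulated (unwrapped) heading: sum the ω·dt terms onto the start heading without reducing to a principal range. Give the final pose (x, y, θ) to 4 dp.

(-9.6074, -2.5557, -5.6062)

step 1: θ'=-4.8562 (R=-1.4000) → pose (-5.3755, 0.1906, -4.8562)
step 2: θ'=-5.6062 (R=2.0000) → pose (-6.1020, -1.0817, -5.6062)
step 3: θ'=-6.2312 (R=6.0000) → pose (-9.5489, -2.3968, -6.2312)
step 4: θ'=-8.1062 (R=-0.3333) → pose (-9.2087, -2.8129, -8.1062)
step 5: θ'=-5.6062 (R=-0.2500) → pose (-9.6074, -2.5557, -5.6062)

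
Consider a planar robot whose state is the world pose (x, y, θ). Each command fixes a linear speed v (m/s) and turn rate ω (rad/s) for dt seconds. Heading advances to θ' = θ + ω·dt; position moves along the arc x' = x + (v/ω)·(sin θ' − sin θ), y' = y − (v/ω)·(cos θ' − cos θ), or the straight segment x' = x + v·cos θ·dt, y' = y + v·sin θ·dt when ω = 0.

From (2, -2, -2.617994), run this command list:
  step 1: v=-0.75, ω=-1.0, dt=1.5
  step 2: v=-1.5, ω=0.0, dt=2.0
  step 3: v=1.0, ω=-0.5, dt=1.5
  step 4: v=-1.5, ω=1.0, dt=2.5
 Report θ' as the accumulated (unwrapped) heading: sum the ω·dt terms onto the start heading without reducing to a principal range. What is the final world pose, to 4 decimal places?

step 1: θ'=-4.1180 (R=0.7500) → pose (2.9964, -2.2295, -4.1180)
step 2: θ'=-4.1180 (straight) → pose (4.6764, -4.7150, -4.1180)
step 3: θ'=-4.8680 (R=-2.0000) → pose (4.3575, -3.2850, -4.8680)
step 4: θ'=-2.3680 (R=-1.5000) → pose (6.8875, -4.5906, -2.3680)

(6.8875, -4.5906, -2.3680)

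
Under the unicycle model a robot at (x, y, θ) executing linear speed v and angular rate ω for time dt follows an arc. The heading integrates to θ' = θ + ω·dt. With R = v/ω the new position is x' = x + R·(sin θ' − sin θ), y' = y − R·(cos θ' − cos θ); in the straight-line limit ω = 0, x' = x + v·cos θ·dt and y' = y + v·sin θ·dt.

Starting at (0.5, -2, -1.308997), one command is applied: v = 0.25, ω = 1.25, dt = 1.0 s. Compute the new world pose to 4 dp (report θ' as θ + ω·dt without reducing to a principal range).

θ' = -1.3090 + 1.25·1.0 = -0.0590
R = v/ω = 0.25/1.25 = 0.2000
x' = 0.5 + 0.2000·(sin -0.0590 − sin -1.3090) = 0.6814
y' = -2 − 0.2000·(cos -0.0590 − cos -1.3090) = -2.1479

(0.6814, -2.1479, -0.0590)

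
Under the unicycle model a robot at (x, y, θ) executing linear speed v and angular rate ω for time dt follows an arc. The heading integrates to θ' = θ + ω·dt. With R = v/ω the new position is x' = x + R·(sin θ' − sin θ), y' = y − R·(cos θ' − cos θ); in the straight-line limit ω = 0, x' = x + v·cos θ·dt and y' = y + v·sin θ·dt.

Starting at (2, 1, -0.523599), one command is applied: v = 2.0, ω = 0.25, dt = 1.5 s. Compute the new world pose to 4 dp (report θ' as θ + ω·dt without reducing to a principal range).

θ' = -0.5236 + 0.25·1.5 = -0.1486
R = v/ω = 2.0/0.25 = 8.0000
x' = 2 + 8.0000·(sin -0.1486 − sin -0.5236) = 4.8156
y' = 1 − 8.0000·(cos -0.1486 − cos -0.5236) = 0.0164

(4.8156, 0.0164, -0.1486)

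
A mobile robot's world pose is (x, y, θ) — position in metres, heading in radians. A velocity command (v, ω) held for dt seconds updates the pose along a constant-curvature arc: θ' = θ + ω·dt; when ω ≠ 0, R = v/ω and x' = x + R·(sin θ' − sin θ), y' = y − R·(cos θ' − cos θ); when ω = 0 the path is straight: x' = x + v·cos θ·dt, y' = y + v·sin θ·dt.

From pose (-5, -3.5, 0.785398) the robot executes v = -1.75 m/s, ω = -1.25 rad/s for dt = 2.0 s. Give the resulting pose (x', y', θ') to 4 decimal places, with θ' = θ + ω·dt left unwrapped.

(-7.3755, -2.3094, -1.7146)

θ' = 0.7854 + -1.25·2.0 = -1.7146
R = v/ω = -1.75/-1.25 = 1.4000
x' = -5 + 1.4000·(sin -1.7146 − sin 0.7854) = -7.3755
y' = -3.5 − 1.4000·(cos -1.7146 − cos 0.7854) = -2.3094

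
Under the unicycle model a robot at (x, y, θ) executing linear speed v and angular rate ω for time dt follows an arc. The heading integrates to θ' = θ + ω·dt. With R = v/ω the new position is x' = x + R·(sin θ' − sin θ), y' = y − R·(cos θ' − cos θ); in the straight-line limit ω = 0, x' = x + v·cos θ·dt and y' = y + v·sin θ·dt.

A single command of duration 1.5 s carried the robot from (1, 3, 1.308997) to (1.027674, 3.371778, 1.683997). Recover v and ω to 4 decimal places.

Δθ = 1.683997 − 1.308997 = 0.375000
ω = Δθ/dt = 0.375000/1.5 = 0.2500
R = −Δy/(cos θ' − cos θ) = 1.0000
v = R·ω = 1.0000·0.2500 = 0.2500

v = 0.2500, ω = 0.2500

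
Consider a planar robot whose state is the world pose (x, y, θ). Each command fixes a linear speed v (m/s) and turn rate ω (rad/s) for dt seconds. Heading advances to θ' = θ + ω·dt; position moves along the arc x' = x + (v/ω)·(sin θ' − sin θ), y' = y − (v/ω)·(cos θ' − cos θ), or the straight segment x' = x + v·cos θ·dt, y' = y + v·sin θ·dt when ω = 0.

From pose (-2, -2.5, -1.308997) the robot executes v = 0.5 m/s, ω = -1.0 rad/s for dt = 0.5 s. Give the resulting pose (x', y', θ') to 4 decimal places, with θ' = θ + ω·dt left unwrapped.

θ' = -1.3090 + -1.0·0.5 = -1.8090
R = v/ω = 0.5/-1.0 = -0.5000
x' = -2 + -0.5000·(sin -1.8090 − sin -1.3090) = -1.9971
y' = -2.5 − -0.5000·(cos -1.8090 − cos -1.3090) = -2.7474

(-1.9971, -2.7474, -1.8090)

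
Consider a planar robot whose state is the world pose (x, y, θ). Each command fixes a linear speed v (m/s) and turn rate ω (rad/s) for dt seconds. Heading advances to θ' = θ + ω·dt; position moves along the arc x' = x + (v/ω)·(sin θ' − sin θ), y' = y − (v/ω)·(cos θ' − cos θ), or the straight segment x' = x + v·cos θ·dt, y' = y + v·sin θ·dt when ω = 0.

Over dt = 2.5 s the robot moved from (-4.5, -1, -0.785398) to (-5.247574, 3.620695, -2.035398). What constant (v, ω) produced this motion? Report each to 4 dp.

Δθ = -2.035398 − -0.785398 = -1.250000
ω = Δθ/dt = -1.250000/2.5 = -0.5000
R = −Δy/(cos θ' − cos θ) = 4.0000
v = R·ω = 4.0000·-0.5000 = -2.0000

v = -2.0000, ω = -0.5000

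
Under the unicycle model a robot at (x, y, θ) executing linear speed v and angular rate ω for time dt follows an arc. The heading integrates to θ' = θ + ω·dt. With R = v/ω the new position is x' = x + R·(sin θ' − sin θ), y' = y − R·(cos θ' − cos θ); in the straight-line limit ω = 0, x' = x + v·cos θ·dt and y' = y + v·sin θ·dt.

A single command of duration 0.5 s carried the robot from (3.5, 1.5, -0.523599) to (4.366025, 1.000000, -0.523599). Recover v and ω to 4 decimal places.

Δθ = -0.523599 − -0.523599 = 0.000000
ω = Δθ/dt = 0.000000/0.5 = 0.0000
ω = 0 → v = (Δx·cos θ + Δy·sin θ)/dt = 2.0000

v = 2.0000, ω = 0.0000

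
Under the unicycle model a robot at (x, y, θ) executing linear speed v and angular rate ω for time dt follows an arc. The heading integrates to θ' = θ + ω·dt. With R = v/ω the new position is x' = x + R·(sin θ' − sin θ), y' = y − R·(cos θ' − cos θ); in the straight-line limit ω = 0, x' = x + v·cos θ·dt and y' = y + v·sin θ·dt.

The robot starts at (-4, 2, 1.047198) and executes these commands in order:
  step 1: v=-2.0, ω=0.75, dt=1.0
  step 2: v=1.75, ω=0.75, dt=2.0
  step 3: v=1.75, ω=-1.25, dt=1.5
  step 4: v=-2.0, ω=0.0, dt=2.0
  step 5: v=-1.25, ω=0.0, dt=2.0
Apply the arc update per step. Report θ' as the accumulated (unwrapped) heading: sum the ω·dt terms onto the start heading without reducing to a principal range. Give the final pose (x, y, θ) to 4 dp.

step 1: θ'=1.7972 (R=-2.6667) → pose (-4.2892, 0.0681, 1.7972)
step 2: θ'=3.2972 (R=2.3333) → pose (-6.9246, 1.8494, 3.2972)
step 3: θ'=1.4222 (R=-1.4000) → pose (-8.5262, 3.4398, 1.4222)
step 4: θ'=1.4222 (straight) → pose (-9.1184, -0.5161, 1.4222)
step 5: θ'=1.4222 (straight) → pose (-9.4885, -2.9886, 1.4222)

(-9.4885, -2.9886, 1.4222)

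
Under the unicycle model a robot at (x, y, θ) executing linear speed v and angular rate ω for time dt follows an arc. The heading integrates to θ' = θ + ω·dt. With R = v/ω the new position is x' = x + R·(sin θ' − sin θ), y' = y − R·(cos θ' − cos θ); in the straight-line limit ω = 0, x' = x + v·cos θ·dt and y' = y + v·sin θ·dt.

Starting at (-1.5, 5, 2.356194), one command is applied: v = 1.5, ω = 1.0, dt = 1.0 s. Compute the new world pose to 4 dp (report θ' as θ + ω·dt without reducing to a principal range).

θ' = 2.3562 + 1.0·1.0 = 3.3562
R = v/ω = 1.5/1.0 = 1.5000
x' = -1.5 + 1.5000·(sin 3.3562 − sin 2.3562) = -2.8801
y' = 5 − 1.5000·(cos 3.3562 − cos 2.3562) = 5.4049

(-2.8801, 5.4049, 3.3562)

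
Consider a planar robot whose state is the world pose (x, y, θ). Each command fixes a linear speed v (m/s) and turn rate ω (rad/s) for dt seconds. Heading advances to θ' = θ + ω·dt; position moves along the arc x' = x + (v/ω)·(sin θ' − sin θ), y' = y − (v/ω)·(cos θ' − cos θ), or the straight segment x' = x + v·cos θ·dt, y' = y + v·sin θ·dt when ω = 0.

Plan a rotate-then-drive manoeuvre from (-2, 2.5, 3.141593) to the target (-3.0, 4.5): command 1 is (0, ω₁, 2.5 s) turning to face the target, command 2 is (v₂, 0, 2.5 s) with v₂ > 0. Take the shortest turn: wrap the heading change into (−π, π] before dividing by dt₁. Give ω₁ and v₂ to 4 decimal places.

ω₁ = -0.4429, v₂ = 0.8944

heading to target = atan2(4.5−2.5, -3−-2) = 2.0344
Δθ = wrap(2.0344 − 3.1416) = -1.1071; ω₁ = Δθ/dt₁ = -0.4429
distance = √((-3−-2)² + (4.5−2.5)²) = 2.2361; v₂ = distance/dt₂ = 0.8944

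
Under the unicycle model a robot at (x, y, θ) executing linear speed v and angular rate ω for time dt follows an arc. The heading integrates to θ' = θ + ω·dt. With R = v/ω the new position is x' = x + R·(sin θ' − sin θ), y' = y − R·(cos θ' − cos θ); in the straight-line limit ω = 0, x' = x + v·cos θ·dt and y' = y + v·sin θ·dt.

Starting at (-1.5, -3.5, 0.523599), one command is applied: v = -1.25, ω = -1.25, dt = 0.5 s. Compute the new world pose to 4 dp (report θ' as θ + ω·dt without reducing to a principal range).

θ' = 0.5236 + -1.25·0.5 = -0.1014
R = v/ω = -1.25/-1.25 = 1.0000
x' = -1.5 + 1.0000·(sin -0.1014 − sin 0.5236) = -2.1012
y' = -3.5 − 1.0000·(cos -0.1014 − cos 0.5236) = -3.6288

(-2.1012, -3.6288, -0.1014)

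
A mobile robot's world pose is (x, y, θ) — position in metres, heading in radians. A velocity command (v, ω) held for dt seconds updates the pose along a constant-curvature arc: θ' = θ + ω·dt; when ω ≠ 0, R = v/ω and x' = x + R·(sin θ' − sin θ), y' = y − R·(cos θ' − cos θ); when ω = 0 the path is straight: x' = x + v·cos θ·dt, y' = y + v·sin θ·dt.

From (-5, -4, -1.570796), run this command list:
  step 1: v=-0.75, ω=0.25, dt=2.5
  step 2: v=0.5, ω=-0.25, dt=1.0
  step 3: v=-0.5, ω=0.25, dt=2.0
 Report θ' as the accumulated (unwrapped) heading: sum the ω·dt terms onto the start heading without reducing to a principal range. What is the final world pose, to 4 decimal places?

(-5.9070, -1.8798, -0.6958)

step 1: θ'=-0.9458 (R=-3.0000) → pose (-5.5671, -2.2447, -0.9458)
step 2: θ'=-1.1958 (R=-2.0000) → pose (-5.3280, -2.6824, -1.1958)
step 3: θ'=-0.6958 (R=-2.0000) → pose (-5.9070, -1.8798, -0.6958)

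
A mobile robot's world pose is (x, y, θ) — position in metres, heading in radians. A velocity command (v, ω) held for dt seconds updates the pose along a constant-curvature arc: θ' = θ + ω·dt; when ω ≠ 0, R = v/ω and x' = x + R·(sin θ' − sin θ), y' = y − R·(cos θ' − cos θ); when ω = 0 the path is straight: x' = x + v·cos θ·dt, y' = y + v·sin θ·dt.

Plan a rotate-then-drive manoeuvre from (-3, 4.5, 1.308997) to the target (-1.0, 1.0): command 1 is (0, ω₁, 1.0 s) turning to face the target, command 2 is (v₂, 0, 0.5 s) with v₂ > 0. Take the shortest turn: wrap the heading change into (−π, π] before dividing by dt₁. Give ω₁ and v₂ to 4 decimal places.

ω₁ = -2.3606, v₂ = 8.0623

heading to target = atan2(1−4.5, -1−-3) = -1.0517
Δθ = wrap(-1.0517 − 1.3090) = -2.3606; ω₁ = Δθ/dt₁ = -2.3606
distance = √((-1−-3)² + (1−4.5)²) = 4.0311; v₂ = distance/dt₂ = 8.0623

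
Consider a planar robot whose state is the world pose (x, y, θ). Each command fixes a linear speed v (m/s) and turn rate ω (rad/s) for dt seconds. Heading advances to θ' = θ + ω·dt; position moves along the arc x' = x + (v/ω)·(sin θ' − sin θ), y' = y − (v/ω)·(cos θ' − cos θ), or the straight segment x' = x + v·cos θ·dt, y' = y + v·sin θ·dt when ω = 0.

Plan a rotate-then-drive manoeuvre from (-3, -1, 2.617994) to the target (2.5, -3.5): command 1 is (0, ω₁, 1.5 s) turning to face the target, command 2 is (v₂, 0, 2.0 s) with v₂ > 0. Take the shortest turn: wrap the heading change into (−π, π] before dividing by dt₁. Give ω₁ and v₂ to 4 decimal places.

ω₁ = -2.0297, v₂ = 3.0208

heading to target = atan2(-3.5−-1, 2.5−-3) = -0.4266
Δθ = wrap(-0.4266 − 2.6180) = -3.0446; ω₁ = Δθ/dt₁ = -2.0297
distance = √((2.5−-3)² + (-3.5−-1)²) = 6.0415; v₂ = distance/dt₂ = 3.0208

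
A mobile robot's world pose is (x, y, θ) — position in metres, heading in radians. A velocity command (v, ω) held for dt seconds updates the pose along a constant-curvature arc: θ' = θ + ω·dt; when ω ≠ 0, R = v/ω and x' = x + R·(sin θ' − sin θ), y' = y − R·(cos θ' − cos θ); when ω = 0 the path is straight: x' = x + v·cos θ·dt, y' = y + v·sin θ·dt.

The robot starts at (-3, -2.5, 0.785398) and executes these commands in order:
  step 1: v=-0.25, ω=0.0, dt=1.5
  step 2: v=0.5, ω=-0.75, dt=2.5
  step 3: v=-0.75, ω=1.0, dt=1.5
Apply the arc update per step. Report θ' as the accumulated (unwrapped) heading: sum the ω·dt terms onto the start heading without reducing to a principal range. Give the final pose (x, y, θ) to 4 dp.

(-3.1669, -2.5874, 0.4104)

step 1: θ'=0.7854 (straight) → pose (-3.2652, -2.7652, 0.7854)
step 2: θ'=-1.0896 (R=-0.6667) → pose (-2.2028, -2.9280, -1.0896)
step 3: θ'=0.4104 (R=-0.7500) → pose (-3.1669, -2.5874, 0.4104)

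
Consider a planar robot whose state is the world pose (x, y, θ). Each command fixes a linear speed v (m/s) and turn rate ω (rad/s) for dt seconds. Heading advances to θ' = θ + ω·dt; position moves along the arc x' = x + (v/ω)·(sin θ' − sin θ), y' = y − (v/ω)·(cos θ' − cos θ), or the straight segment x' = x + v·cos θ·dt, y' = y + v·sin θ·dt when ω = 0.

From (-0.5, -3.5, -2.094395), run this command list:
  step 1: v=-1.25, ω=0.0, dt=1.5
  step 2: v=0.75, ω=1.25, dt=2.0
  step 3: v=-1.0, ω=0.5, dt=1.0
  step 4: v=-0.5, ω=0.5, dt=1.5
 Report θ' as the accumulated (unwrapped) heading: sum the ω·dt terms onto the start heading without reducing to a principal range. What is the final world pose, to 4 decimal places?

step 1: θ'=-2.0944 (straight) → pose (0.4375, -1.8762, -2.0944)
step 2: θ'=0.4056 (R=0.6000) → pose (1.1939, -2.7275, 0.4056)
step 3: θ'=0.9056 (R=-2.0000) → pose (0.4094, -3.3308, 0.9056)
step 4: θ'=1.6556 (R=-1.0000) → pose (0.1998, -4.0327, 1.6556)

(0.1998, -4.0327, 1.6556)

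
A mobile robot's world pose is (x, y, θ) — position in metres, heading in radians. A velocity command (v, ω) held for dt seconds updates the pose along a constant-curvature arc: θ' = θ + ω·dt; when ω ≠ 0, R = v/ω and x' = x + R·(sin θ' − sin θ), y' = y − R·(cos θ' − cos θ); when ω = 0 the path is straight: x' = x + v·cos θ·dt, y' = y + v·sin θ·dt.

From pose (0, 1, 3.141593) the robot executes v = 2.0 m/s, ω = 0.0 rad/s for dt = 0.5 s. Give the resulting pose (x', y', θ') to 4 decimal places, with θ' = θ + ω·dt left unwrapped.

(-1.0000, 1.0000, 3.1416)

θ' = 3.1416 + 0.0·0.5 = 3.1416
ω = 0 → straight: x' = 0 + 2.0·cos(3.1416)·0.5 = -1.0000
y' = 1 + 2.0·sin(3.1416)·0.5 = 1.0000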